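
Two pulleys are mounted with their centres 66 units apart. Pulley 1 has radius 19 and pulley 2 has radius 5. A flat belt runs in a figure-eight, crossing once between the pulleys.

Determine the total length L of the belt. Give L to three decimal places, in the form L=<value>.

L=216.226

crossed belt: β = asin((r1+r2)/C) = asin(24/66) = 21.3237°
wrap1 = wrap2 = π + 2β = 222.6474°
tangent length = C·cosβ = 61.4817
L = (r1+r2)·wrap + 2·C·cosβ = 24·3.8859 + 2·61.4817 = 216.2257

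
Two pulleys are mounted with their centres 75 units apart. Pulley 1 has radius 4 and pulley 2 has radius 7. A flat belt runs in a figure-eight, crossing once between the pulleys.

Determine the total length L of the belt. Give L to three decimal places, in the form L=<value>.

crossed belt: β = asin((r1+r2)/C) = asin(11/75) = 8.4338°
wrap1 = wrap2 = π + 2β = 196.8676°
tangent length = C·cosβ = 74.1889
L = (r1+r2)·wrap + 2·C·cosβ = 11·3.4360 + 2·74.1889 = 186.1738

L=186.174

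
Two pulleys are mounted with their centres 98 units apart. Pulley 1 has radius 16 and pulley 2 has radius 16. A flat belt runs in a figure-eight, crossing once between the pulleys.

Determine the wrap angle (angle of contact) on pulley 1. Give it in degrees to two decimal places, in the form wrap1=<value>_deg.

wrap1=218.12_deg

crossed belt: β = asin((r1+r2)/C) = asin(32/98) = 19.0583°
wrap1 = wrap2 = π + 2β = 218.1167°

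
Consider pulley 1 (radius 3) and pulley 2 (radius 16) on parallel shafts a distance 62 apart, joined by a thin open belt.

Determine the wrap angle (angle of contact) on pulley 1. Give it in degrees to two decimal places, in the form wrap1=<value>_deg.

open belt: β = asin((r2−r1)/C) = asin(13/62) = 12.1034°
wrap1 = π − 2β = 155.7931°
wrap2 = π + 2β = 204.2069°

wrap1=155.79_deg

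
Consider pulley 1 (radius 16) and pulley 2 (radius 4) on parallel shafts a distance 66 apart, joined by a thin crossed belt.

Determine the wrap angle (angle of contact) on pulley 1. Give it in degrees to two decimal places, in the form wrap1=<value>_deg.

wrap1=215.28_deg

crossed belt: β = asin((r1+r2)/C) = asin(20/66) = 17.6397°
wrap1 = wrap2 = π + 2β = 215.2794°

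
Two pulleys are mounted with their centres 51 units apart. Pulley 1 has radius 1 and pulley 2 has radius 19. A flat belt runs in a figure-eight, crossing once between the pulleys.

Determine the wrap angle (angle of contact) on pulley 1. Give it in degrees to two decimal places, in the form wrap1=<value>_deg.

wrap1=226.18_deg

crossed belt: β = asin((r1+r2)/C) = asin(20/51) = 23.0888°
wrap1 = wrap2 = π + 2β = 226.1775°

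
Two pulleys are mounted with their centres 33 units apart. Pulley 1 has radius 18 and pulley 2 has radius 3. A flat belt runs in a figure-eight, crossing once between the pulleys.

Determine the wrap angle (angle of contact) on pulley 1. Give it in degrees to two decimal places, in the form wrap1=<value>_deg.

crossed belt: β = asin((r1+r2)/C) = asin(21/33) = 39.5212°
wrap1 = wrap2 = π + 2β = 259.0424°

wrap1=259.04_deg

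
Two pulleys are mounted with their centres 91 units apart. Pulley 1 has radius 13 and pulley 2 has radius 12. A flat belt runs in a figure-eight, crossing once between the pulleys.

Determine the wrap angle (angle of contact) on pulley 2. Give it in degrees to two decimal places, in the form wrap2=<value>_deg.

crossed belt: β = asin((r1+r2)/C) = asin(25/91) = 15.9456°
wrap1 = wrap2 = π + 2β = 211.8913°

wrap2=211.89_deg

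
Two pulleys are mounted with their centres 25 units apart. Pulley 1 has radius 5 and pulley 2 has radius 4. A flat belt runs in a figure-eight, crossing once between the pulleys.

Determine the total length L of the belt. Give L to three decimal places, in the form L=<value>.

crossed belt: β = asin((r1+r2)/C) = asin(9/25) = 21.1002°
wrap1 = wrap2 = π + 2β = 222.2004°
tangent length = C·cosβ = 23.3238
L = (r1+r2)·wrap + 2·C·cosβ = 9·3.8781 + 2·23.3238 = 81.5508

L=81.551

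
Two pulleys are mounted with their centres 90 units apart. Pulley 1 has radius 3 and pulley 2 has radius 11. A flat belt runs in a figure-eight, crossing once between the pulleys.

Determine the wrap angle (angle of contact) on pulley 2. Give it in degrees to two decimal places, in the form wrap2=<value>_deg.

crossed belt: β = asin((r1+r2)/C) = asin(14/90) = 8.9490°
wrap1 = wrap2 = π + 2β = 197.8980°

wrap2=197.90_deg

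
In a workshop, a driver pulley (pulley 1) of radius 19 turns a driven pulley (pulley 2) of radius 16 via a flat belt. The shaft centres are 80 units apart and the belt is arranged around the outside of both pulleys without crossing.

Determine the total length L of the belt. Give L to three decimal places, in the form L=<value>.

L=270.068

open belt: β = asin((r2−r1)/C) = asin(-3/80) = -2.1491°
wrap1 = π − 2β = 184.2982°
wrap2 = π + 2β = 175.7018°
tangent length = C·cosβ = 79.9437
L = r1·wrap1 + r2·wrap2 + 2·C·cosβ = 19·3.2166 + 16·3.0666 + 2·79.9437 = 270.0683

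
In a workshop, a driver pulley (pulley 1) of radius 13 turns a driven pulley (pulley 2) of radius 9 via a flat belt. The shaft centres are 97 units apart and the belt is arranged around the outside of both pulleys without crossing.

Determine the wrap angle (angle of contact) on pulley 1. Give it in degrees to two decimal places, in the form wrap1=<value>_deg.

wrap1=184.73_deg

open belt: β = asin((r2−r1)/C) = asin(-4/97) = -2.3634°
wrap1 = π − 2β = 184.7268°
wrap2 = π + 2β = 175.2732°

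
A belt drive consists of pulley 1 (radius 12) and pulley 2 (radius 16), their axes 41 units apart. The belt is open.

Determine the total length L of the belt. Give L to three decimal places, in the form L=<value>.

L=170.355

open belt: β = asin((r2−r1)/C) = asin(4/41) = 5.5987°
wrap1 = π − 2β = 168.8025°
wrap2 = π + 2β = 191.1975°
tangent length = C·cosβ = 40.8044
L = r1·wrap1 + r2·wrap2 + 2·C·cosβ = 12·2.9462 + 16·3.3370 + 2·40.8044 = 170.3551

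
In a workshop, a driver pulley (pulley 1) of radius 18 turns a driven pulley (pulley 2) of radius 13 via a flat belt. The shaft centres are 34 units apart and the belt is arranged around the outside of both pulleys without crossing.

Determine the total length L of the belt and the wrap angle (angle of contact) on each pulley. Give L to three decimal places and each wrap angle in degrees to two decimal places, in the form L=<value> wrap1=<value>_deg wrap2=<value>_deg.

open belt: β = asin((r2−r1)/C) = asin(-5/34) = -8.4565°
wrap1 = π − 2β = 196.9130°
wrap2 = π + 2β = 163.0870°
tangent length = C·cosβ = 33.6303
L = r1·wrap1 + r2·wrap2 + 2·C·cosβ = 18·3.4368 + 13·2.8464 + 2·33.6303 = 166.1260

L=166.126 wrap1=196.91_deg wrap2=163.09_deg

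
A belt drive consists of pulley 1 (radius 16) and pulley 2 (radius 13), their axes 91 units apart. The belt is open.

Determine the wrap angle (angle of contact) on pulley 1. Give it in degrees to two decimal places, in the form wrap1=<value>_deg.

wrap1=183.78_deg

open belt: β = asin((r2−r1)/C) = asin(-3/91) = -1.8892°
wrap1 = π − 2β = 183.7784°
wrap2 = π + 2β = 176.2216°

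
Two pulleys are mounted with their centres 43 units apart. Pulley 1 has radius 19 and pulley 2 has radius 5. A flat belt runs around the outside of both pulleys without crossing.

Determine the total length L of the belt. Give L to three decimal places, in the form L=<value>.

L=165.998

open belt: β = asin((r2−r1)/C) = asin(-14/43) = -19.0008°
wrap1 = π − 2β = 218.0016°
wrap2 = π + 2β = 141.9984°
tangent length = C·cosβ = 40.6571
L = r1·wrap1 + r2·wrap2 + 2·C·cosβ = 19·3.8048 + 5·2.4783 + 2·40.6571 = 165.9980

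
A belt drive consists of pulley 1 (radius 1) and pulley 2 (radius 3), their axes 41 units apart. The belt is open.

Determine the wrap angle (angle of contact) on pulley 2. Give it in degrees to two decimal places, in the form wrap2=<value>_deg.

wrap2=185.59_deg

open belt: β = asin((r2−r1)/C) = asin(2/41) = 2.7960°
wrap1 = π − 2β = 174.4079°
wrap2 = π + 2β = 185.5921°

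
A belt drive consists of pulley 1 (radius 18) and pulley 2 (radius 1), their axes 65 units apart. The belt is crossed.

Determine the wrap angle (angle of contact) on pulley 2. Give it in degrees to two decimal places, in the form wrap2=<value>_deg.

wrap2=213.99_deg

crossed belt: β = asin((r1+r2)/C) = asin(19/65) = 16.9962°
wrap1 = wrap2 = π + 2β = 213.9923°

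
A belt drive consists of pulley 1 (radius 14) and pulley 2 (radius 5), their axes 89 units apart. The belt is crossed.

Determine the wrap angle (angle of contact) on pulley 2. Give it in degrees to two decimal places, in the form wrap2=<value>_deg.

crossed belt: β = asin((r1+r2)/C) = asin(19/89) = 12.3266°
wrap1 = wrap2 = π + 2β = 204.6531°

wrap2=204.65_deg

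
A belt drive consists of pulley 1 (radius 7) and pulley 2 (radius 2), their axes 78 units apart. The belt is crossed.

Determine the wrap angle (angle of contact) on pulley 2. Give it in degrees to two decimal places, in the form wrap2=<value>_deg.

wrap2=193.25_deg

crossed belt: β = asin((r1+r2)/C) = asin(9/78) = 6.6258°
wrap1 = wrap2 = π + 2β = 193.2516°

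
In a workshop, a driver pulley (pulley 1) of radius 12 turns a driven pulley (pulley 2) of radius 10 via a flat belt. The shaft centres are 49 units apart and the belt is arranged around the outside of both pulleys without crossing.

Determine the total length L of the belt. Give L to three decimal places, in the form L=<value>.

L=167.197

open belt: β = asin((r2−r1)/C) = asin(-2/49) = -2.3393°
wrap1 = π − 2β = 184.6785°
wrap2 = π + 2β = 175.3215°
tangent length = C·cosβ = 48.9592
L = r1·wrap1 + r2·wrap2 + 2·C·cosβ = 12·3.2232 + 10·3.0599 + 2·48.9592 = 167.1967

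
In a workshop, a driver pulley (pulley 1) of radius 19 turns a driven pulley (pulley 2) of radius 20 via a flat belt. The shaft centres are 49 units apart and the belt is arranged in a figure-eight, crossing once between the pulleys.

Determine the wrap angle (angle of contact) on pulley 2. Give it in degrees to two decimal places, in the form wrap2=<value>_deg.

wrap2=285.48_deg

crossed belt: β = asin((r1+r2)/C) = asin(39/49) = 52.7421°
wrap1 = wrap2 = π + 2β = 285.4842°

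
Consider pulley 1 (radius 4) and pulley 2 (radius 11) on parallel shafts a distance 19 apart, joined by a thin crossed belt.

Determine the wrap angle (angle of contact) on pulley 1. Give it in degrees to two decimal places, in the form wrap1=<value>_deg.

wrap1=284.27_deg

crossed belt: β = asin((r1+r2)/C) = asin(15/19) = 52.1364°
wrap1 = wrap2 = π + 2β = 284.2727°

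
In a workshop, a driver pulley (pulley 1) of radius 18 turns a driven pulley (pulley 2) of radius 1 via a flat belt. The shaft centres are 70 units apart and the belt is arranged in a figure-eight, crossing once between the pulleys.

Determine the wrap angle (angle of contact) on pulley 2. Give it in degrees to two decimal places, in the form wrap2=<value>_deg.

wrap2=211.50_deg

crossed belt: β = asin((r1+r2)/C) = asin(19/70) = 15.7493°
wrap1 = wrap2 = π + 2β = 211.4986°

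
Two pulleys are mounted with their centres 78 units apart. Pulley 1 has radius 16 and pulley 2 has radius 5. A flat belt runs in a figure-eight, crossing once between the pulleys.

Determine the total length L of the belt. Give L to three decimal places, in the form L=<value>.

crossed belt: β = asin((r1+r2)/C) = asin(21/78) = 15.6185°
wrap1 = wrap2 = π + 2β = 211.2370°
tangent length = C·cosβ = 75.1199
L = (r1+r2)·wrap + 2·C·cosβ = 21·3.6868 + 2·75.1199 = 227.6622

L=227.662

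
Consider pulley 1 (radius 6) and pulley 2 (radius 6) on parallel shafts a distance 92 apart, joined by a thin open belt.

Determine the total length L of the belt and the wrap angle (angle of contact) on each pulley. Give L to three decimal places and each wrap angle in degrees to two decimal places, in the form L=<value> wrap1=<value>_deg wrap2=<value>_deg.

open belt: β = asin((r2−r1)/C) = asin(0/92) = 0.0000°
wrap1 = π − 2β = 180.0000°
wrap2 = π + 2β = 180.0000°
tangent length = C·cosβ = 92.0000
L = r1·wrap1 + r2·wrap2 + 2·C·cosβ = 6·3.1416 + 6·3.1416 + 2·92.0000 = 221.6991

L=221.699 wrap1=180.00_deg wrap2=180.00_deg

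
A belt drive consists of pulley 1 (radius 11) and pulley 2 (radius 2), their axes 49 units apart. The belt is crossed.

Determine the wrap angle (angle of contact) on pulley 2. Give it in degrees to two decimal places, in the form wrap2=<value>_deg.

wrap2=210.77_deg

crossed belt: β = asin((r1+r2)/C) = asin(13/49) = 15.3851°
wrap1 = wrap2 = π + 2β = 210.7703°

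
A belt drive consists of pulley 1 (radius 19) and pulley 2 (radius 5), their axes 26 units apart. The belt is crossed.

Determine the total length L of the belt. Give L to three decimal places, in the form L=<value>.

crossed belt: β = asin((r1+r2)/C) = asin(24/26) = 67.3801°
wrap1 = wrap2 = π + 2β = 314.7603°
tangent length = C·cosβ = 10.0000
L = (r1+r2)·wrap + 2·C·cosβ = 24·5.4936 + 2·10.0000 = 151.8465

L=151.846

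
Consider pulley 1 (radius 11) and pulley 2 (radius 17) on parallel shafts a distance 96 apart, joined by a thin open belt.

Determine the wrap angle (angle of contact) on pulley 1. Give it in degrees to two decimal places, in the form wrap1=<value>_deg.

open belt: β = asin((r2−r1)/C) = asin(6/96) = 3.5833°
wrap1 = π − 2β = 172.8334°
wrap2 = π + 2β = 187.1666°

wrap1=172.83_deg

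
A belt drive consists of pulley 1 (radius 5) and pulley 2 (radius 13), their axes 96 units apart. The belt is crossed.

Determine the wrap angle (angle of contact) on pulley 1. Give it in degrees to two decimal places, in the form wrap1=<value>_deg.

crossed belt: β = asin((r1+r2)/C) = asin(18/96) = 10.8069°
wrap1 = wrap2 = π + 2β = 201.6138°

wrap1=201.61_deg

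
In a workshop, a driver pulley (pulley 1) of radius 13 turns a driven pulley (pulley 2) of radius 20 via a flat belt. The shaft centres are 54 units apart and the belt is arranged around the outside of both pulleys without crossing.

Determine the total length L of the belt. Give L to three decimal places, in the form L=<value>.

open belt: β = asin((r2−r1)/C) = asin(7/54) = 7.4482°
wrap1 = π − 2β = 165.1036°
wrap2 = π + 2β = 194.8964°
tangent length = C·cosβ = 53.5444
L = r1·wrap1 + r2·wrap2 + 2·C·cosβ = 13·2.8816 + 20·3.4016 + 2·53.5444 = 212.5812

L=212.581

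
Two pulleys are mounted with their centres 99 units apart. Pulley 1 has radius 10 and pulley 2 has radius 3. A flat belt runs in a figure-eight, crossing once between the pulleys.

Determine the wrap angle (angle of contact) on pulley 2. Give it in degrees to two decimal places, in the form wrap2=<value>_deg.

crossed belt: β = asin((r1+r2)/C) = asin(13/99) = 7.5455°
wrap1 = wrap2 = π + 2β = 195.0910°

wrap2=195.09_deg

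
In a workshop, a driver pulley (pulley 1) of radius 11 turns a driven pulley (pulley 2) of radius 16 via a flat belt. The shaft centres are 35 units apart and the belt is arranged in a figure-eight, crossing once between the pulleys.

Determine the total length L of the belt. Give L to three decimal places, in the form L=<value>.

crossed belt: β = asin((r1+r2)/C) = asin(27/35) = 50.4823°
wrap1 = wrap2 = π + 2β = 280.9647°
tangent length = C·cosβ = 22.2711
L = (r1+r2)·wrap + 2·C·cosβ = 27·4.9038 + 2·22.2711 = 176.9436

L=176.944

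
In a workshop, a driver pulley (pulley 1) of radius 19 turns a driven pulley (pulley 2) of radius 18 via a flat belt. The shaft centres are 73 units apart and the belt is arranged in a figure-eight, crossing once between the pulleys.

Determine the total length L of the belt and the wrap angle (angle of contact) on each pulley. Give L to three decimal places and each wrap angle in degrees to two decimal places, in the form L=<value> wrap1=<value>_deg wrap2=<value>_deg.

crossed belt: β = asin((r1+r2)/C) = asin(37/73) = 30.4542°
wrap1 = wrap2 = π + 2β = 240.9084°
tangent length = C·cosβ = 62.9285
L = (r1+r2)·wrap + 2·C·cosβ = 37·4.2046 + 2·62.9285 = 281.4289

L=281.429 wrap1=240.91_deg wrap2=240.91_deg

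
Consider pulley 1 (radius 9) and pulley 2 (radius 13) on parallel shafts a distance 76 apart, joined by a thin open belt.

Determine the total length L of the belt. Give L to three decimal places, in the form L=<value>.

open belt: β = asin((r2−r1)/C) = asin(4/76) = 3.0170°
wrap1 = π − 2β = 173.9661°
wrap2 = π + 2β = 186.0339°
tangent length = C·cosβ = 75.8947
L = r1·wrap1 + r2·wrap2 + 2·C·cosβ = 9·3.0363 + 13·3.2469 + 2·75.8947 = 221.3256

L=221.326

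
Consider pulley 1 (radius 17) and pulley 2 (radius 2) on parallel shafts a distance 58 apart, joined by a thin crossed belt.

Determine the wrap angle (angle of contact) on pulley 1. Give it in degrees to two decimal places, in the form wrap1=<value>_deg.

crossed belt: β = asin((r1+r2)/C) = asin(19/58) = 19.1223°
wrap1 = wrap2 = π + 2β = 218.2447°

wrap1=218.24_deg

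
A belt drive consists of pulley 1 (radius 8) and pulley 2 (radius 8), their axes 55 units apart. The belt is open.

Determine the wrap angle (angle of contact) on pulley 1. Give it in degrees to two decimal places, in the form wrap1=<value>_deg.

wrap1=180.00_deg

open belt: β = asin((r2−r1)/C) = asin(0/55) = 0.0000°
wrap1 = π − 2β = 180.0000°
wrap2 = π + 2β = 180.0000°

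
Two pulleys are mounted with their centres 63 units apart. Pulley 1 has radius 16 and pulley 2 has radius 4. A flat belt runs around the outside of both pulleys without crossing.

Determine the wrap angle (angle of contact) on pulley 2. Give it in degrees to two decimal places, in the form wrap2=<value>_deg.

wrap2=158.04_deg

open belt: β = asin((r2−r1)/C) = asin(-12/63) = -10.9806°
wrap1 = π − 2β = 201.9612°
wrap2 = π + 2β = 158.0388°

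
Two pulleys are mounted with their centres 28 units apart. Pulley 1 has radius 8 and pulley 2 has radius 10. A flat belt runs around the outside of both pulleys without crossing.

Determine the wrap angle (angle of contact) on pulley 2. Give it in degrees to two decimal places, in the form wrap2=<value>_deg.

open belt: β = asin((r2−r1)/C) = asin(2/28) = 4.0960°
wrap1 = π − 2β = 171.8079°
wrap2 = π + 2β = 188.1921°

wrap2=188.19_deg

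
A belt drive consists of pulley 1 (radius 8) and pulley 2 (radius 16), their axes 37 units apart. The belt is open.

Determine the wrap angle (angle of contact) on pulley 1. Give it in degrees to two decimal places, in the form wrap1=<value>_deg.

wrap1=155.03_deg

open belt: β = asin((r2−r1)/C) = asin(8/37) = 12.4869°
wrap1 = π − 2β = 155.0262°
wrap2 = π + 2β = 204.9738°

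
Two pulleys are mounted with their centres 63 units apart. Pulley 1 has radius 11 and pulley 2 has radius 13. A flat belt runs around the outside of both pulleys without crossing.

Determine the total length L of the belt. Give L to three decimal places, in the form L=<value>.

open belt: β = asin((r2−r1)/C) = asin(2/63) = 1.8192°
wrap1 = π − 2β = 176.3616°
wrap2 = π + 2β = 183.6384°
tangent length = C·cosβ = 62.9682
L = r1·wrap1 + r2·wrap2 + 2·C·cosβ = 11·3.0781 + 13·3.2051 + 2·62.9682 = 201.4617

L=201.462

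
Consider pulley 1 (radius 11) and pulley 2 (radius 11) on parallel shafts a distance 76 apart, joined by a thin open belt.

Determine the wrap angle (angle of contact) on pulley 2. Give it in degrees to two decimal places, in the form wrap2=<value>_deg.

open belt: β = asin((r2−r1)/C) = asin(0/76) = 0.0000°
wrap1 = π − 2β = 180.0000°
wrap2 = π + 2β = 180.0000°

wrap2=180.00_deg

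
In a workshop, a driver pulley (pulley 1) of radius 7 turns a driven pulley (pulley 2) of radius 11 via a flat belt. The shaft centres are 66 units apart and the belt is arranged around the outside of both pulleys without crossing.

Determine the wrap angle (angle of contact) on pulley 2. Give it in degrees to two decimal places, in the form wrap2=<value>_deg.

wrap2=186.95_deg

open belt: β = asin((r2−r1)/C) = asin(4/66) = 3.4746°
wrap1 = π − 2β = 173.0508°
wrap2 = π + 2β = 186.9492°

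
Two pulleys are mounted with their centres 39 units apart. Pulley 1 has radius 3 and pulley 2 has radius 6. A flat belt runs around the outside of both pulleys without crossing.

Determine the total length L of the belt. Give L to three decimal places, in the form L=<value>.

open belt: β = asin((r2−r1)/C) = asin(3/39) = 4.4117°
wrap1 = π − 2β = 171.1765°
wrap2 = π + 2β = 188.8235°
tangent length = C·cosβ = 38.8844
L = r1·wrap1 + r2·wrap2 + 2·C·cosβ = 3·2.9876 + 6·3.2956 + 2·38.8844 = 106.5052

L=106.505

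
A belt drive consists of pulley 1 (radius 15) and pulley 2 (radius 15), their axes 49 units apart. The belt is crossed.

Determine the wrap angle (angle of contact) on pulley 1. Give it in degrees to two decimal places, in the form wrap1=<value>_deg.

wrap1=255.50_deg

crossed belt: β = asin((r1+r2)/C) = asin(30/49) = 37.7520°
wrap1 = wrap2 = π + 2β = 255.5040°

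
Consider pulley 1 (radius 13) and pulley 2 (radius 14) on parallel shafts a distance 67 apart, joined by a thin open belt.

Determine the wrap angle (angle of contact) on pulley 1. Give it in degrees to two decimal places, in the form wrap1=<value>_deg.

open belt: β = asin((r2−r1)/C) = asin(1/67) = 0.8552°
wrap1 = π − 2β = 178.2896°
wrap2 = π + 2β = 181.7104°

wrap1=178.29_deg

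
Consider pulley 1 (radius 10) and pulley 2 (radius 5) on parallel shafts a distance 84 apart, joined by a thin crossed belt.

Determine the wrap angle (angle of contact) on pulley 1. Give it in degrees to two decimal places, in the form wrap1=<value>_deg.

crossed belt: β = asin((r1+r2)/C) = asin(15/84) = 10.2866°
wrap1 = wrap2 = π + 2β = 200.5731°

wrap1=200.57_deg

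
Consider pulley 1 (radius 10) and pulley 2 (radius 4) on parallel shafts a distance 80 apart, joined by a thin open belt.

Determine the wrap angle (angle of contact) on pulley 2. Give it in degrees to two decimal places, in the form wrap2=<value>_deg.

open belt: β = asin((r2−r1)/C) = asin(-6/80) = -4.3012°
wrap1 = π − 2β = 188.6024°
wrap2 = π + 2β = 171.3976°

wrap2=171.40_deg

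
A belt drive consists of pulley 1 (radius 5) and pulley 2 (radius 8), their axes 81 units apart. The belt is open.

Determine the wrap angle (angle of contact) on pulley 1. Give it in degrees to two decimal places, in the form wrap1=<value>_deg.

wrap1=175.75_deg

open belt: β = asin((r2−r1)/C) = asin(3/81) = 2.1226°
wrap1 = π − 2β = 175.7549°
wrap2 = π + 2β = 184.2451°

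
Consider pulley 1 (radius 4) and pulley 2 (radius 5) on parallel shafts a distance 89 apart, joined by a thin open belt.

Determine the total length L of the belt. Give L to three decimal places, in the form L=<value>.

L=206.286

open belt: β = asin((r2−r1)/C) = asin(1/89) = 0.6438°
wrap1 = π − 2β = 178.7124°
wrap2 = π + 2β = 181.2876°
tangent length = C·cosβ = 88.9944
L = r1·wrap1 + r2·wrap2 + 2·C·cosβ = 4·3.1191 + 5·3.1641 + 2·88.9944 = 206.2856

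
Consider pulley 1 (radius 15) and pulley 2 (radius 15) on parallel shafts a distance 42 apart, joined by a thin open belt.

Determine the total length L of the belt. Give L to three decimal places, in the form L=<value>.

L=178.248

open belt: β = asin((r2−r1)/C) = asin(0/42) = 0.0000°
wrap1 = π − 2β = 180.0000°
wrap2 = π + 2β = 180.0000°
tangent length = C·cosβ = 42.0000
L = r1·wrap1 + r2·wrap2 + 2·C·cosβ = 15·3.1416 + 15·3.1416 + 2·42.0000 = 178.2478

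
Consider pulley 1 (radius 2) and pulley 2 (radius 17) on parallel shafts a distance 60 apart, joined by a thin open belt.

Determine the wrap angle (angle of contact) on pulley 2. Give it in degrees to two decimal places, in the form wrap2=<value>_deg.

wrap2=208.96_deg

open belt: β = asin((r2−r1)/C) = asin(15/60) = 14.4775°
wrap1 = π − 2β = 151.0450°
wrap2 = π + 2β = 208.9550°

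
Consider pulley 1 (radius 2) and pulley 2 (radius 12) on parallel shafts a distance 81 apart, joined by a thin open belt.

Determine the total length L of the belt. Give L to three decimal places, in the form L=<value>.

open belt: β = asin((r2−r1)/C) = asin(10/81) = 7.0916°
wrap1 = π − 2β = 165.8167°
wrap2 = π + 2β = 194.1833°
tangent length = C·cosβ = 80.3803
L = r1·wrap1 + r2·wrap2 + 2·C·cosβ = 2·2.8940 + 12·3.3891 + 2·80.3803 = 207.2184

L=207.218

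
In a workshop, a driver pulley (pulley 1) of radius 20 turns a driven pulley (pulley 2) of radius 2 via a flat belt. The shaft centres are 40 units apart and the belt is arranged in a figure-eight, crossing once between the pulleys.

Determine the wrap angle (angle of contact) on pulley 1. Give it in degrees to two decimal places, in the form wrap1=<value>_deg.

wrap1=246.73_deg

crossed belt: β = asin((r1+r2)/C) = asin(22/40) = 33.3670°
wrap1 = wrap2 = π + 2β = 246.7340°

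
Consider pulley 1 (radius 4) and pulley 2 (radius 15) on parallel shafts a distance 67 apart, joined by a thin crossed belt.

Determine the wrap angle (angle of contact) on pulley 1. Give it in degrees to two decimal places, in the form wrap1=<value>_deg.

wrap1=212.95_deg

crossed belt: β = asin((r1+r2)/C) = asin(19/67) = 16.4741°
wrap1 = wrap2 = π + 2β = 212.9482°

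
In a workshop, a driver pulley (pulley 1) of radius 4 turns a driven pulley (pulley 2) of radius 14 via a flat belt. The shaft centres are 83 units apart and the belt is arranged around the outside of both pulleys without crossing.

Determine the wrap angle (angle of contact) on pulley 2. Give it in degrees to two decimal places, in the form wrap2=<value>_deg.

open belt: β = asin((r2−r1)/C) = asin(10/83) = 6.9199°
wrap1 = π − 2β = 166.1602°
wrap2 = π + 2β = 193.8398°

wrap2=193.84_deg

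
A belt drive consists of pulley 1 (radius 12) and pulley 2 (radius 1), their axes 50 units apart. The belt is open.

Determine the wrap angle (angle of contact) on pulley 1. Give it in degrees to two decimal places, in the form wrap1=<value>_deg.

wrap1=205.42_deg

open belt: β = asin((r2−r1)/C) = asin(-11/50) = -12.7090°
wrap1 = π − 2β = 205.4181°
wrap2 = π + 2β = 154.5819°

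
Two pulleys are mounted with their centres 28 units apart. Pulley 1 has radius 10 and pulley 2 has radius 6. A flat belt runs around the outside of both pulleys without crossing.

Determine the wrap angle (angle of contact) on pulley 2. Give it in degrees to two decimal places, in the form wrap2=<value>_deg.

wrap2=163.57_deg

open belt: β = asin((r2−r1)/C) = asin(-4/28) = -8.2132°
wrap1 = π − 2β = 196.4264°
wrap2 = π + 2β = 163.5736°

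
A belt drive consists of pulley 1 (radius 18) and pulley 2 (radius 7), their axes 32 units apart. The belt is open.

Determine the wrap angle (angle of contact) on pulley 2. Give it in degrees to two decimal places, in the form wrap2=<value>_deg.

open belt: β = asin((r2−r1)/C) = asin(-11/32) = -20.1055°
wrap1 = π − 2β = 220.2110°
wrap2 = π + 2β = 139.7890°

wrap2=139.79_deg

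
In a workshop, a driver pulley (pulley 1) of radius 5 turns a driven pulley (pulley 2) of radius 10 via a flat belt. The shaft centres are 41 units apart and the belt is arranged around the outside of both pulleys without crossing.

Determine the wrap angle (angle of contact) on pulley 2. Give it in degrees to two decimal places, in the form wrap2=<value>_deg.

open belt: β = asin((r2−r1)/C) = asin(5/41) = 7.0047°
wrap1 = π − 2β = 165.9905°
wrap2 = π + 2β = 194.0095°

wrap2=194.01_deg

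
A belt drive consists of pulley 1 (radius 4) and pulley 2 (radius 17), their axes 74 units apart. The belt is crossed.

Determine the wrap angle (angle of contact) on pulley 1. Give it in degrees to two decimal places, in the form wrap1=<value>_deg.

crossed belt: β = asin((r1+r2)/C) = asin(21/74) = 16.4862°
wrap1 = wrap2 = π + 2β = 212.9723°

wrap1=212.97_deg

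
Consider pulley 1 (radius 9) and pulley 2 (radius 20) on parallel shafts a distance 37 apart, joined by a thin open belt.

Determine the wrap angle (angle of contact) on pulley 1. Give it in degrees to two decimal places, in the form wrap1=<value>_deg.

wrap1=145.41_deg

open belt: β = asin((r2−r1)/C) = asin(11/37) = 17.2953°
wrap1 = π − 2β = 145.4093°
wrap2 = π + 2β = 214.5907°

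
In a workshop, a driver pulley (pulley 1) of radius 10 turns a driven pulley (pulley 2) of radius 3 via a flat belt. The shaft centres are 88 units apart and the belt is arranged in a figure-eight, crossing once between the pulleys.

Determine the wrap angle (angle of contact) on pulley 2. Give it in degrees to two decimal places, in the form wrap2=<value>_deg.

wrap2=196.99_deg

crossed belt: β = asin((r1+r2)/C) = asin(13/88) = 8.4952°
wrap1 = wrap2 = π + 2β = 196.9905°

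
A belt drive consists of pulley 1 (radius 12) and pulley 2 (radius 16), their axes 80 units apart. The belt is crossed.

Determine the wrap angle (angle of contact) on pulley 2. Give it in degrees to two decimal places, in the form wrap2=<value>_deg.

wrap2=220.97_deg

crossed belt: β = asin((r1+r2)/C) = asin(28/80) = 20.4873°
wrap1 = wrap2 = π + 2β = 220.9746°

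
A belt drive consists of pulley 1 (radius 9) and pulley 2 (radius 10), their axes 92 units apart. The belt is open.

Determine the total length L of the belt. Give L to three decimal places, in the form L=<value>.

open belt: β = asin((r2−r1)/C) = asin(1/92) = 0.6228°
wrap1 = π − 2β = 178.7544°
wrap2 = π + 2β = 181.2456°
tangent length = C·cosβ = 91.9946
L = r1·wrap1 + r2·wrap2 + 2·C·cosβ = 9·3.1199 + 10·3.1633 + 2·91.9946 = 243.7011

L=243.701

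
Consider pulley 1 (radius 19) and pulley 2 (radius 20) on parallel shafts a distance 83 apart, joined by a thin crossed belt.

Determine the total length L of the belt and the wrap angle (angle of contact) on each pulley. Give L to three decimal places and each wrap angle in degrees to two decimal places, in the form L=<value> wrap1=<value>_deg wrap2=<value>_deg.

L=307.209 wrap1=236.05_deg wrap2=236.05_deg

crossed belt: β = asin((r1+r2)/C) = asin(39/83) = 28.0265°
wrap1 = wrap2 = π + 2β = 236.0530°
tangent length = C·cosβ = 73.2666
L = (r1+r2)·wrap + 2·C·cosβ = 39·4.1199 + 2·73.2666 = 307.2094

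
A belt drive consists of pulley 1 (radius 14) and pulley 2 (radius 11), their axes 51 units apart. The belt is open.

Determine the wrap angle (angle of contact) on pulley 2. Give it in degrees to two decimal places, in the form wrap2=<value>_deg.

open belt: β = asin((r2−r1)/C) = asin(-3/51) = -3.3723°
wrap1 = π − 2β = 186.7446°
wrap2 = π + 2β = 173.2554°

wrap2=173.26_deg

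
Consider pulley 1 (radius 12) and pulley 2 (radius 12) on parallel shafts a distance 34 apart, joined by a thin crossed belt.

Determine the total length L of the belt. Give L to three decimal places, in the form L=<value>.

L=161.181

crossed belt: β = asin((r1+r2)/C) = asin(24/34) = 44.9009°
wrap1 = wrap2 = π + 2β = 269.8017°
tangent length = C·cosβ = 24.0832
L = (r1+r2)·wrap + 2·C·cosβ = 24·4.7089 + 2·24.0832 = 161.1807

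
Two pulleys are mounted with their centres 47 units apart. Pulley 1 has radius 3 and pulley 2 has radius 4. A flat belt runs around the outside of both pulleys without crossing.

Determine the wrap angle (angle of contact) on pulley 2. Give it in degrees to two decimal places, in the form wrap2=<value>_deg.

open belt: β = asin((r2−r1)/C) = asin(1/47) = 1.2192°
wrap1 = π − 2β = 177.5617°
wrap2 = π + 2β = 182.4383°

wrap2=182.44_deg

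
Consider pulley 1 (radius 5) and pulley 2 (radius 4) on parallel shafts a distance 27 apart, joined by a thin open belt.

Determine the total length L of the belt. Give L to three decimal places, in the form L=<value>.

L=82.311

open belt: β = asin((r2−r1)/C) = asin(-1/27) = -2.1226°
wrap1 = π − 2β = 184.2451°
wrap2 = π + 2β = 175.7549°
tangent length = C·cosβ = 26.9815
L = r1·wrap1 + r2·wrap2 + 2·C·cosβ = 5·3.2157 + 4·3.0675 + 2·26.9815 = 82.3114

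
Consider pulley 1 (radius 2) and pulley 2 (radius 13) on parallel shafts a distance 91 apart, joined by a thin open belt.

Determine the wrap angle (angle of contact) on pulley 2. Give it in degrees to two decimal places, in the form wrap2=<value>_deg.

open belt: β = asin((r2−r1)/C) = asin(11/91) = 6.9428°
wrap1 = π − 2β = 166.1143°
wrap2 = π + 2β = 193.8857°

wrap2=193.89_deg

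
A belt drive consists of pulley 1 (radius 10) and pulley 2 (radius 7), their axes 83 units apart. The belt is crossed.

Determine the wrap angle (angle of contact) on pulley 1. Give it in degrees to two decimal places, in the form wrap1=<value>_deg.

wrap1=203.64_deg

crossed belt: β = asin((r1+r2)/C) = asin(17/83) = 11.8189°
wrap1 = wrap2 = π + 2β = 203.6378°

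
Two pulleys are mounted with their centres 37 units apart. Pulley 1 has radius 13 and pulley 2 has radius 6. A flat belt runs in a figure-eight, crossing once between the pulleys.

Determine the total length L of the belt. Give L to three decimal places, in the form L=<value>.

crossed belt: β = asin((r1+r2)/C) = asin(19/37) = 30.8981°
wrap1 = wrap2 = π + 2β = 241.7963°
tangent length = C·cosβ = 31.7490
L = (r1+r2)·wrap + 2·C·cosβ = 19·4.2201 + 2·31.7490 = 143.6807

L=143.681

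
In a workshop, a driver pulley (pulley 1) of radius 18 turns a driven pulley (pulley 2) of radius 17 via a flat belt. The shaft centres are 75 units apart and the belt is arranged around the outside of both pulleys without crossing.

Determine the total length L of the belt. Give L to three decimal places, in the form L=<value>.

L=259.969

open belt: β = asin((r2−r1)/C) = asin(-1/75) = -0.7640°
wrap1 = π − 2β = 181.5279°
wrap2 = π + 2β = 178.4721°
tangent length = C·cosβ = 74.9933
L = r1·wrap1 + r2·wrap2 + 2·C·cosβ = 18·3.1683 + 17·3.1149 + 2·74.9933 = 259.9691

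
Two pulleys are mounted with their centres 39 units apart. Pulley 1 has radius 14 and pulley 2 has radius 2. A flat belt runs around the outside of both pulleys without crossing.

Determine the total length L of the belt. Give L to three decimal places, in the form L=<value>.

L=131.988

open belt: β = asin((r2−r1)/C) = asin(-12/39) = -17.9202°
wrap1 = π − 2β = 215.8404°
wrap2 = π + 2β = 144.1596°
tangent length = C·cosβ = 37.1080
L = r1·wrap1 + r2·wrap2 + 2·C·cosβ = 14·3.7671 + 2·2.5161 + 2·37.1080 = 131.9878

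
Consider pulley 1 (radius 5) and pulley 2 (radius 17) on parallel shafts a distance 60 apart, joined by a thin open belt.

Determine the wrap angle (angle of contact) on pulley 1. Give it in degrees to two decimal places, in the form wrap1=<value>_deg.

open belt: β = asin((r2−r1)/C) = asin(12/60) = 11.5370°
wrap1 = π − 2β = 156.9261°
wrap2 = π + 2β = 203.0739°

wrap1=156.93_deg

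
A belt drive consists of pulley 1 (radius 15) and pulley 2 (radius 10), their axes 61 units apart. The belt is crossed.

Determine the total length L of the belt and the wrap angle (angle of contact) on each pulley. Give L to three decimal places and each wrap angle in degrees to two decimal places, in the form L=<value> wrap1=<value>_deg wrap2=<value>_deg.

crossed belt: β = asin((r1+r2)/C) = asin(25/61) = 24.1945°
wrap1 = wrap2 = π + 2β = 228.3891°
tangent length = C·cosβ = 55.6417
L = (r1+r2)·wrap + 2·C·cosβ = 25·3.9861 + 2·55.6417 = 210.9370

L=210.937 wrap1=228.39_deg wrap2=228.39_deg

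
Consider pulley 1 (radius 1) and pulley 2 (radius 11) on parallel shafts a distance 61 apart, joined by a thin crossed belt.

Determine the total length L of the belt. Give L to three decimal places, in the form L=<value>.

L=162.067

crossed belt: β = asin((r1+r2)/C) = asin(12/61) = 11.3453°
wrap1 = wrap2 = π + 2β = 202.6906°
tangent length = C·cosβ = 59.8080
L = (r1+r2)·wrap + 2·C·cosβ = 12·3.5376 + 2·59.8080 = 162.0675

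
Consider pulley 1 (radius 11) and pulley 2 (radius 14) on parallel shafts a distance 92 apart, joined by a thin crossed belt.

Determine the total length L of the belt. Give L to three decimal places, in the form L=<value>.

L=269.376

crossed belt: β = asin((r1+r2)/C) = asin(25/92) = 15.7678°
wrap1 = wrap2 = π + 2β = 211.5356°
tangent length = C·cosβ = 88.5381
L = (r1+r2)·wrap + 2·C·cosβ = 25·3.6920 + 2·88.5381 = 269.3761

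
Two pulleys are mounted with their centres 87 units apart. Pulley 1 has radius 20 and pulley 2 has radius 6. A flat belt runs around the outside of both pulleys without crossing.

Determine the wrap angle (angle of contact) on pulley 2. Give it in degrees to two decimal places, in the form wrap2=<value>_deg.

wrap2=161.48_deg

open belt: β = asin((r2−r1)/C) = asin(-14/87) = -9.2603°
wrap1 = π − 2β = 198.5205°
wrap2 = π + 2β = 161.4795°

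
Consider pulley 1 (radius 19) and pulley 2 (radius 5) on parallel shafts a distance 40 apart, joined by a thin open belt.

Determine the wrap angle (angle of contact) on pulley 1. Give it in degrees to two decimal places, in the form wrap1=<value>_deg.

wrap1=220.97_deg

open belt: β = asin((r2−r1)/C) = asin(-14/40) = -20.4873°
wrap1 = π − 2β = 220.9746°
wrap2 = π + 2β = 139.0254°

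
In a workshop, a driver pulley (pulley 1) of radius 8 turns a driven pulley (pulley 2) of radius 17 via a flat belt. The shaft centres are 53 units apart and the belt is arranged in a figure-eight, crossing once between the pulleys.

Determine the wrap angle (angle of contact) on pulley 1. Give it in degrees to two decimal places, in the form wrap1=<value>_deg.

wrap1=236.29_deg

crossed belt: β = asin((r1+r2)/C) = asin(25/53) = 28.1446°
wrap1 = wrap2 = π + 2β = 236.2892°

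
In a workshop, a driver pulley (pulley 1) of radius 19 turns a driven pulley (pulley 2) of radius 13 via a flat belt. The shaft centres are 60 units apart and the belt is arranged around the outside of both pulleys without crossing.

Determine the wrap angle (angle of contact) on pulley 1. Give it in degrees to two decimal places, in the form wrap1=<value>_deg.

open belt: β = asin((r2−r1)/C) = asin(-6/60) = -5.7392°
wrap1 = π − 2β = 191.4783°
wrap2 = π + 2β = 168.5217°

wrap1=191.48_deg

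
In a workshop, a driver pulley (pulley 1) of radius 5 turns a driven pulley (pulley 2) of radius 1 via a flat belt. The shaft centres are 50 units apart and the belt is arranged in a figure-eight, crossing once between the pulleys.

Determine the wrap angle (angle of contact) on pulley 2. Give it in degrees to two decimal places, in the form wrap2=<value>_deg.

wrap2=193.78_deg

crossed belt: β = asin((r1+r2)/C) = asin(6/50) = 6.8921°
wrap1 = wrap2 = π + 2β = 193.7842°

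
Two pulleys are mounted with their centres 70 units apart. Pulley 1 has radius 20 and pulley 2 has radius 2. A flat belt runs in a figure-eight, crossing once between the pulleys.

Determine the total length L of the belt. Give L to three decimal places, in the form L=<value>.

crossed belt: β = asin((r1+r2)/C) = asin(22/70) = 18.3177°
wrap1 = wrap2 = π + 2β = 216.6354°
tangent length = C·cosβ = 66.4530
L = (r1+r2)·wrap + 2·C·cosβ = 22·3.7810 + 2·66.4530 = 216.0880

L=216.088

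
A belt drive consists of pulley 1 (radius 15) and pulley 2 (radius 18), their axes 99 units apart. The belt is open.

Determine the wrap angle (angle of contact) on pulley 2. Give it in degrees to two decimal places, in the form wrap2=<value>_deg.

wrap2=183.47_deg

open belt: β = asin((r2−r1)/C) = asin(3/99) = 1.7365°
wrap1 = π − 2β = 176.5270°
wrap2 = π + 2β = 183.4730°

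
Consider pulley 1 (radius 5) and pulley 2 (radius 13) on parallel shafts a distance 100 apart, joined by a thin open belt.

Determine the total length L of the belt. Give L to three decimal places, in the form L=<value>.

open belt: β = asin((r2−r1)/C) = asin(8/100) = 4.5886°
wrap1 = π − 2β = 170.8229°
wrap2 = π + 2β = 189.1771°
tangent length = C·cosβ = 99.6795
L = r1·wrap1 + r2·wrap2 + 2·C·cosβ = 5·2.9814 + 13·3.3018 + 2·99.6795 = 257.1890

L=257.189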